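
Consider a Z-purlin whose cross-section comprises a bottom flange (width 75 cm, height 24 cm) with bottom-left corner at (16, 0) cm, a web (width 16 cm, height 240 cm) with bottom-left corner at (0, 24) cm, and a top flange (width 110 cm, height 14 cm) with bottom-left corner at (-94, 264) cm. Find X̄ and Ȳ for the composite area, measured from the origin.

bottom flange: A = 75 × 24 = 1800.00, centroid at (53.50, 12.00).
web: A = 16 × 240 = 3840.00, centroid at (8.00, 144.00).
top flange: A = 110 × 14 = 1540.00, centroid at (-39.00, 271.00).
ΣA = 7180.00 cm², ΣAX̄ = 66960.00 cm³, ΣAȲ = 991900.00 cm³.
X̄ = 66960.00/7180.00 = 9.33 cm; Ȳ = 991900.00/7180.00 = 138.15 cm.

X̄ = 9.33 cm, Ȳ = 138.15 cm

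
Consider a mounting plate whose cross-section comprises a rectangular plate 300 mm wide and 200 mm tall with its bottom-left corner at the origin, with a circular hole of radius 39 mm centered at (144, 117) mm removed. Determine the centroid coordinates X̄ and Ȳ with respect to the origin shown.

Part | A | x̄ᵢ | ȳᵢ | A·x̄ᵢ | A·ȳᵢ
plate | 60000.00 | 150.00 | 100.00 | 9000000.00 | 6000000.00
hole | -4778.36 | 144.00 | 117.00 | -688084.19 | -559068.40
Σ | 55221.64 |  |  | 8311915.81 | 5440931.60
X̄ = 8311915.81 / 55221.64 = 150.52 mm
Ȳ = 5440931.60 / 55221.64 = 98.53 mm

X̄ = 150.52 mm, Ȳ = 98.53 mm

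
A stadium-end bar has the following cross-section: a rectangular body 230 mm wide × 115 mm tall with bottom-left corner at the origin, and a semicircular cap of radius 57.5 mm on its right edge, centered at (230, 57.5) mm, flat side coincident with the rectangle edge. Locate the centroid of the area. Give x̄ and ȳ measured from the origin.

rectangular body: A = 230 × 115 = 26450.00, centroid at (115.00, 57.50).
semicircular end: A = ½π·57.5² = 5193.45, centroid at (254.40, 57.50).
ΣA = 31643.45 mm², ΣAx̄ = 4362982.02 mm³, ΣAȳ = 1819498.11 mm³.
x̄ = 4362982.02/31643.45 = 137.88 mm; ȳ = 1819498.11/31643.45 = 57.50 mm.

x̄ = 137.88 mm, ȳ = 57.50 mm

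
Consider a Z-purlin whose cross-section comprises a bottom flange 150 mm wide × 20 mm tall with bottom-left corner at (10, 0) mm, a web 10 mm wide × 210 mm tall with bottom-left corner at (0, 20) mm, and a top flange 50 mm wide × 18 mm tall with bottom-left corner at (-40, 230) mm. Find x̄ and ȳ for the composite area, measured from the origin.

Part | A | x̄ᵢ | ȳᵢ | A·x̄ᵢ | A·ȳᵢ
bottom flange | 3000.00 | 85.00 | 10.00 | 255000.00 | 30000.00
web | 2100.00 | 5.00 | 125.00 | 10500.00 | 262500.00
top flange | 900.00 | -15.00 | 239.00 | -13500.00 | 215100.00
Σ | 6000.00 |  |  | 252000.00 | 507600.00
x̄ = 252000.00 / 6000.00 = 42.00 mm
ȳ = 507600.00 / 6000.00 = 84.60 mm

x̄ = 42.00 mm, ȳ = 84.60 mm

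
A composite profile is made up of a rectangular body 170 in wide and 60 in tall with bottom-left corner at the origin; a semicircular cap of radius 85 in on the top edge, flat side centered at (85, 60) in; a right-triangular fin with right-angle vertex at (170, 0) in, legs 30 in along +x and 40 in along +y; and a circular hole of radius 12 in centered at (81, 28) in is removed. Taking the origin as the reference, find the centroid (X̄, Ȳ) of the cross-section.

X̄ = 87.71 in, Ȳ = 64.14 in

rectangular body: A = 170 × 60 = 10200.00, centroid at (85.00, 30.00).
semicircular top: A = ½π·85² = 11349.00, centroid at (85.00, 96.08).
triangular fin: A = ½·30·40 = 600.00, centroid at (180.00, 13.33).
hole: A = −π·12² = -452.39, centroid at (81.00, 28.00).
ΣA = 21696.61 in², ΣAX̄ = 1903021.76 in³, ΣAȲ = 1391689.97 in³.
X̄ = 1903021.76/21696.61 = 87.71 in; Ȳ = 1391689.97/21696.61 = 64.14 in.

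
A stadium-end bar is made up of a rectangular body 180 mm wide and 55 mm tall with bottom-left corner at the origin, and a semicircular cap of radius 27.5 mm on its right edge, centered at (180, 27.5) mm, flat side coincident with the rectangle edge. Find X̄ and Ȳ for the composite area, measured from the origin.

X̄ = 100.89 mm, Ȳ = 27.50 mm

rectangular body: A = 180 × 55 = 9900.00, centroid at (90.00, 27.50).
semicircular end: A = ½π·27.5² = 1187.91, centroid at (191.67, 27.50).
ΣA = 11087.91 mm²
ΣAX̄ = (9900.00)(90.00) + (1187.91)(191.67) = 1118689.23 mm³
ΣAȲ = (9900.00)(27.50) + (1187.91)(27.50) = 304917.65 mm³
X̄ = 1118689.23 / 11087.91 = 100.89 mm
Ȳ = 304917.65 / 11087.91 = 27.50 mm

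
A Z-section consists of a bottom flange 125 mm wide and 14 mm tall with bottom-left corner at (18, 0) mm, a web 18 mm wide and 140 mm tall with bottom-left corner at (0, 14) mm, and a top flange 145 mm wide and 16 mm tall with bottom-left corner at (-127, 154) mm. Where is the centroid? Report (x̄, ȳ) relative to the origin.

Part | A | x̄ᵢ | ȳᵢ | A·x̄ᵢ | A·ȳᵢ
bottom flange | 1750.00 | 80.50 | 7.00 | 140875.00 | 12250.00
web | 2520.00 | 9.00 | 84.00 | 22680.00 | 211680.00
top flange | 2320.00 | -54.50 | 162.00 | -126440.00 | 375840.00
Σ | 6590.00 |  |  | 37115.00 | 599770.00
x̄ = 37115.00 / 6590.00 = 5.63 mm
ȳ = 599770.00 / 6590.00 = 91.01 mm

x̄ = 5.63 mm, ȳ = 91.01 mm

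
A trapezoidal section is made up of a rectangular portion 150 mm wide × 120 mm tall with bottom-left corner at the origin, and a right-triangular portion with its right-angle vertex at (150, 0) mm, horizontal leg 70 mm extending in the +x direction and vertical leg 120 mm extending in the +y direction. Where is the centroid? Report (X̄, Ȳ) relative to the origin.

rectangular portion: A = 150 × 120 = 18000.00, centroid at (75.00, 60.00).
triangular portion: A = ½·70·120 = 4200.00, centroid at (173.33, 40.00).
ΣA = 22200.00 mm²
ΣAX̄ = (18000.00)(75.00) + (4200.00)(173.33) = 2078000.00 mm³
ΣAȲ = (18000.00)(60.00) + (4200.00)(40.00) = 1248000.00 mm³
X̄ = 2078000.00 / 22200.00 = 93.60 mm
Ȳ = 1248000.00 / 22200.00 = 56.22 mm

X̄ = 93.60 mm, Ȳ = 56.22 mm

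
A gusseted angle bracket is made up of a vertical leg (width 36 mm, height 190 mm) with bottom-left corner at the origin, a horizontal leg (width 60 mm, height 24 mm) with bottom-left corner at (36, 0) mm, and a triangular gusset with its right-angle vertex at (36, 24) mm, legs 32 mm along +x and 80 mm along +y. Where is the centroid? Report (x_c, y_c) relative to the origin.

Part | A | x̄ᵢ | ȳᵢ | A·x̄ᵢ | A·ȳᵢ
vertical leg | 6840.00 | 18.00 | 95.00 | 123120.00 | 649800.00
horizontal leg | 1440.00 | 66.00 | 12.00 | 95040.00 | 17280.00
gusset | 1280.00 | 46.67 | 50.67 | 59733.33 | 64853.33
Σ | 9560.00 |  |  | 277893.33 | 731933.33
x_c = 277893.33 / 9560.00 = 29.07 mm
y_c = 731933.33 / 9560.00 = 76.56 mm

x_c = 29.07 mm, y_c = 76.56 mm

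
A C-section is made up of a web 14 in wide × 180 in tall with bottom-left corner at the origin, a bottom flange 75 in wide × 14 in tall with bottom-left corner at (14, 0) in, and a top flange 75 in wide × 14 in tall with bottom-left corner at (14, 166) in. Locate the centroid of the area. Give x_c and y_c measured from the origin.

Part | A | x̄ᵢ | ȳᵢ | A·x̄ᵢ | A·ȳᵢ
web | 2520.00 | 7.00 | 90.00 | 17640.00 | 226800.00
bottom flange | 1050.00 | 51.50 | 7.00 | 54075.00 | 7350.00
top flange | 1050.00 | 51.50 | 173.00 | 54075.00 | 181650.00
Σ | 4620.00 |  |  | 125790.00 | 415800.00
x_c = 125790.00 / 4620.00 = 27.23 in
y_c = 415800.00 / 4620.00 = 90.00 in

x_c = 27.23 in, y_c = 90.00 in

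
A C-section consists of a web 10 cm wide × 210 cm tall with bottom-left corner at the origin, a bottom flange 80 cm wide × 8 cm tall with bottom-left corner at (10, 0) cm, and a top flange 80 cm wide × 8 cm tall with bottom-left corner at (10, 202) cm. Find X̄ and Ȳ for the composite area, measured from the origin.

web: A = 10 × 210 = 2100.00, centroid at (5.00, 105.00).
bottom flange: A = 80 × 8 = 640.00, centroid at (50.00, 4.00).
top flange: A = 80 × 8 = 640.00, centroid at (50.00, 206.00).
ΣA = 3380.00 cm², ΣAX̄ = 74500.00 cm³, ΣAȲ = 354900.00 cm³.
X̄ = 74500.00/3380.00 = 22.04 cm; Ȳ = 354900.00/3380.00 = 105.00 cm.

X̄ = 22.04 cm, Ȳ = 105.00 cm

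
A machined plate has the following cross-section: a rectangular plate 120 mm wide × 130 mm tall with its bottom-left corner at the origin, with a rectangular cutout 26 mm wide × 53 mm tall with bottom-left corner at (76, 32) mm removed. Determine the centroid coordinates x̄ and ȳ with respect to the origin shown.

plate: A = 120 × 130 = 15600.00, centroid at (60.00, 65.00).
hole: A = −(26 × 53) = -1378.00, centroid at (89.00, 58.50).
ΣA = 14222.00 mm², ΣAx̄ = 813358.00 mm³, ΣAȳ = 933387.00 mm³.
x̄ = 813358.00/14222.00 = 57.19 mm; ȳ = 933387.00/14222.00 = 65.63 mm.

x̄ = 57.19 mm, ȳ = 65.63 mm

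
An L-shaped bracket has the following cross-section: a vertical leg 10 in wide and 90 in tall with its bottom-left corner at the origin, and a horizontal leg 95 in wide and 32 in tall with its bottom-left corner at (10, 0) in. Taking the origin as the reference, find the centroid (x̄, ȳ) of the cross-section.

x̄ = 45.51 in, ȳ = 22.62 in

Part | A | x̄ᵢ | ȳᵢ | A·x̄ᵢ | A·ȳᵢ
vertical leg | 900.00 | 5.00 | 45.00 | 4500.00 | 40500.00
horizontal leg | 3040.00 | 57.50 | 16.00 | 174800.00 | 48640.00
Σ | 3940.00 |  |  | 179300.00 | 89140.00
x̄ = 179300.00 / 3940.00 = 45.51 in
ȳ = 89140.00 / 3940.00 = 22.62 in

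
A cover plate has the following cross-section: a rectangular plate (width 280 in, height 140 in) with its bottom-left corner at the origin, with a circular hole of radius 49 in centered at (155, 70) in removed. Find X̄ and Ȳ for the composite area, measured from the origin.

plate: A = 280 × 140 = 39200.00, centroid at (140.00, 70.00).
hole: A = −π·49² = -7542.96, centroid at (155.00, 70.00).
ΣA = 31657.04 in²
ΣAX̄ = (39200.00)(140.00) + (-7542.96)(155.00) = 4318840.59 in³
ΣAȲ = (39200.00)(70.00) + (-7542.96)(70.00) = 2215992.52 in³
X̄ = 4318840.59 / 31657.04 = 136.43 in
Ȳ = 2215992.52 / 31657.04 = 70.00 in

X̄ = 136.43 in, Ȳ = 70.00 in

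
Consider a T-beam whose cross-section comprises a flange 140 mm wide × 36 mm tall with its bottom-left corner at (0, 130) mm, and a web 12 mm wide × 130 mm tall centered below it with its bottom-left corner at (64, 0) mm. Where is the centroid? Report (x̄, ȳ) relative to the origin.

x̄ = 70.00 mm, ȳ = 128.38 mm

Part | A | x̄ᵢ | ȳᵢ | A·x̄ᵢ | A·ȳᵢ
web | 1560.00 | 70.00 | 65.00 | 109200.00 | 101400.00
flange | 5040.00 | 70.00 | 148.00 | 352800.00 | 745920.00
Σ | 6600.00 |  |  | 462000.00 | 847320.00
x̄ = 462000.00 / 6600.00 = 70.00 mm
ȳ = 847320.00 / 6600.00 = 128.38 mm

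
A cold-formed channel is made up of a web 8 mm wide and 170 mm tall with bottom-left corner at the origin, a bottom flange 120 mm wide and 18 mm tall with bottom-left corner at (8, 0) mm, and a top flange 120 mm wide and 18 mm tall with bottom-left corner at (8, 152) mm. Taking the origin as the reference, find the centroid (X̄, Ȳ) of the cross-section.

Part | A | x̄ᵢ | ȳᵢ | A·x̄ᵢ | A·ȳᵢ
web | 1360.00 | 4.00 | 85.00 | 5440.00 | 115600.00
bottom flange | 2160.00 | 68.00 | 9.00 | 146880.00 | 19440.00
top flange | 2160.00 | 68.00 | 161.00 | 146880.00 | 347760.00
Σ | 5680.00 |  |  | 299200.00 | 482800.00
X̄ = 299200.00 / 5680.00 = 52.68 mm
Ȳ = 482800.00 / 5680.00 = 85.00 mm

X̄ = 52.68 mm, Ȳ = 85.00 mm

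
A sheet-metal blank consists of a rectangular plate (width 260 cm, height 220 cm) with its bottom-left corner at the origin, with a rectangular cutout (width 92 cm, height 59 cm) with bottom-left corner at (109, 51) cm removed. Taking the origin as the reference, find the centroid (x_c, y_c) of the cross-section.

x_c = 127.38 cm, y_c = 113.09 cm

Part | A | x̄ᵢ | ȳᵢ | A·x̄ᵢ | A·ȳᵢ
plate | 57200.00 | 130.00 | 110.00 | 7436000.00 | 6292000.00
hole | -5428.00 | 155.00 | 80.50 | -841340.00 | -436954.00
Σ | 51772.00 |  |  | 6594660.00 | 5855046.00
x_c = 6594660.00 / 51772.00 = 127.38 cm
y_c = 5855046.00 / 51772.00 = 113.09 cm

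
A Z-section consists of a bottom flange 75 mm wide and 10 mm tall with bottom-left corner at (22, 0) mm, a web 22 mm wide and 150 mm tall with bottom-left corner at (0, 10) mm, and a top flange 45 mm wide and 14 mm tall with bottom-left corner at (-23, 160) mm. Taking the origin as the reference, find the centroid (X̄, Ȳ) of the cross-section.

bottom flange: A = 75 × 10 = 750.00, centroid at (59.50, 5.00).
web: A = 22 × 150 = 3300.00, centroid at (11.00, 85.00).
top flange: A = 45 × 14 = 630.00, centroid at (-0.50, 167.00).
ΣA = 4680.00 mm², ΣAX̄ = 80610.00 mm³, ΣAȲ = 389460.00 mm³.
X̄ = 80610.00/4680.00 = 17.22 mm; Ȳ = 389460.00/4680.00 = 83.22 mm.

X̄ = 17.22 mm, Ȳ = 83.22 mm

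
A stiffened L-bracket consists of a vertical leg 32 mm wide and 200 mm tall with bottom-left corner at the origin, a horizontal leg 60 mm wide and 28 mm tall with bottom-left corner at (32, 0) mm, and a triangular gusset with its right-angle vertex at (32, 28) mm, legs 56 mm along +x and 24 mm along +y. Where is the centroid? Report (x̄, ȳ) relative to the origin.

vertical leg: A = 32 × 200 = 6400.00, centroid at (16.00, 100.00).
horizontal leg: A = 60 × 28 = 1680.00, centroid at (62.00, 14.00).
gusset: A = ½·56·24 = 672.00, centroid at (50.67, 36.00).
ΣA = 8752.00 mm²
ΣAx̄ = (6400.00)(16.00) + (1680.00)(62.00) + (672.00)(50.67) = 240608.00 mm³
ΣAȳ = (6400.00)(100.00) + (1680.00)(14.00) + (672.00)(36.00) = 687712.00 mm³
x̄ = 240608.00 / 8752.00 = 27.49 mm
ȳ = 687712.00 / 8752.00 = 78.58 mm

x̄ = 27.49 mm, ȳ = 78.58 mm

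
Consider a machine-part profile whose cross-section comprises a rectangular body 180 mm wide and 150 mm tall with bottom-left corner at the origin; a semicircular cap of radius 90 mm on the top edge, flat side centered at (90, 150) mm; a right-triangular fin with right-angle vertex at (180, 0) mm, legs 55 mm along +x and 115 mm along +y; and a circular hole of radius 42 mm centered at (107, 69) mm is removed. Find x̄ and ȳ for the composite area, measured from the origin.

x̄ = 96.65 mm, ȳ = 111.35 mm

rectangular body: A = 180 × 150 = 27000.00, centroid at (90.00, 75.00).
semicircular top: A = ½π·90² = 12723.45, centroid at (90.00, 188.20).
triangular fin: A = ½·55·115 = 3162.50, centroid at (198.33, 38.33).
hole: A = −π·42² = -5541.77, centroid at (107.00, 69.00).
ΣA = 37344.18 mm², ΣAx̄ = 3609370.36 mm³, ΣAȳ = 4158364.61 mm³.
x̄ = 3609370.36/37344.18 = 96.65 mm; ȳ = 4158364.61/37344.18 = 111.35 mm.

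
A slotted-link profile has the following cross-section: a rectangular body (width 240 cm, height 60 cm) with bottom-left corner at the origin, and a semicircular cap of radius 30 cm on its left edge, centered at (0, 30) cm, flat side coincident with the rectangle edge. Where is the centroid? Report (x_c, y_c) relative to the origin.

rectangular body: A = 240 × 60 = 14400.00, centroid at (120.00, 30.00).
semicircular end: A = ½π·30² = 1413.72, centroid at (-12.73, 30.00).
ΣA = 15813.72 cm², ΣAx_c = 1710000.00 cm³, ΣAy_c = 474411.50 cm³.
x_c = 1710000.00/15813.72 = 108.13 cm; y_c = 474411.50/15813.72 = 30.00 cm.

x_c = 108.13 cm, y_c = 30.00 cm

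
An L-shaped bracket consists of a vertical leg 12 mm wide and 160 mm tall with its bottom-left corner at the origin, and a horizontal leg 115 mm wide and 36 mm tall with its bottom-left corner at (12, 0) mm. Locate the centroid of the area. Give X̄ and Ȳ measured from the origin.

X̄ = 49.38 mm, Ȳ = 37.64 mm

Part | A | x̄ᵢ | ȳᵢ | A·x̄ᵢ | A·ȳᵢ
vertical leg | 1920.00 | 6.00 | 80.00 | 11520.00 | 153600.00
horizontal leg | 4140.00 | 69.50 | 18.00 | 287730.00 | 74520.00
Σ | 6060.00 |  |  | 299250.00 | 228120.00
X̄ = 299250.00 / 6060.00 = 49.38 mm
Ȳ = 228120.00 / 6060.00 = 37.64 mm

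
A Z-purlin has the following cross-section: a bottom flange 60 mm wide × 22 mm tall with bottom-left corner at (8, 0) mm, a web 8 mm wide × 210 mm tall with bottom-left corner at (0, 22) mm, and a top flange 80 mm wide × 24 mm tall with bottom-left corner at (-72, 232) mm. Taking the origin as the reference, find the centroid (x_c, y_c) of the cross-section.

Part | A | x̄ᵢ | ȳᵢ | A·x̄ᵢ | A·ȳᵢ
bottom flange | 1320.00 | 38.00 | 11.00 | 50160.00 | 14520.00
web | 1680.00 | 4.00 | 127.00 | 6720.00 | 213360.00
top flange | 1920.00 | -32.00 | 244.00 | -61440.00 | 468480.00
Σ | 4920.00 |  |  | -4560.00 | 696360.00
x_c = -4560.00 / 4920.00 = -0.93 mm
y_c = 696360.00 / 4920.00 = 141.54 mm

x_c = -0.93 mm, y_c = 141.54 mm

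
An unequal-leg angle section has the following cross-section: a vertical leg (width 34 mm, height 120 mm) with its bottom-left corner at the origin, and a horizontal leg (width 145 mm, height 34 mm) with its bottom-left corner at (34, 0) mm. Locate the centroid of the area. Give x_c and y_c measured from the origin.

Part | A | x̄ᵢ | ȳᵢ | A·x̄ᵢ | A·ȳᵢ
vertical leg | 4080.00 | 17.00 | 60.00 | 69360.00 | 244800.00
horizontal leg | 4930.00 | 106.50 | 17.00 | 525045.00 | 83810.00
Σ | 9010.00 |  |  | 594405.00 | 328610.00
x_c = 594405.00 / 9010.00 = 65.97 mm
y_c = 328610.00 / 9010.00 = 36.47 mm

x_c = 65.97 mm, y_c = 36.47 mm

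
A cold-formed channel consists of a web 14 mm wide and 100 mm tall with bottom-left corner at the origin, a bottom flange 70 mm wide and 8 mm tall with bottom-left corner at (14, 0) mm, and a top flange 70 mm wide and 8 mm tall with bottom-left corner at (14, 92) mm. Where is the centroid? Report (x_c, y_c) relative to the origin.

web: A = 14 × 100 = 1400.00, centroid at (7.00, 50.00).
bottom flange: A = 70 × 8 = 560.00, centroid at (49.00, 4.00).
top flange: A = 70 × 8 = 560.00, centroid at (49.00, 96.00).
ΣA = 2520.00 mm², ΣAx_c = 64680.00 mm³, ΣAy_c = 126000.00 mm³.
x_c = 64680.00/2520.00 = 25.67 mm; y_c = 126000.00/2520.00 = 50.00 mm.

x_c = 25.67 mm, y_c = 50.00 mm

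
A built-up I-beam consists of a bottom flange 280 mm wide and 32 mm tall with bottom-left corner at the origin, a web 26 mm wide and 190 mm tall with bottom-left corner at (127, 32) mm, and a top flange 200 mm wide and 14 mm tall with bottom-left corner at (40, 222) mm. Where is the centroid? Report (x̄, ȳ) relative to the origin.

bottom flange: A = 280 × 32 = 8960.00, centroid at (140.00, 16.00).
web: A = 26 × 190 = 4940.00, centroid at (140.00, 127.00).
top flange: A = 200 × 14 = 2800.00, centroid at (140.00, 229.00).
ΣA = 16700.00 mm², ΣAx̄ = 2338000.00 mm³, ΣAȳ = 1411940.00 mm³.
x̄ = 2338000.00/16700.00 = 140.00 mm; ȳ = 1411940.00/16700.00 = 84.55 mm.

x̄ = 140.00 mm, ȳ = 84.55 mm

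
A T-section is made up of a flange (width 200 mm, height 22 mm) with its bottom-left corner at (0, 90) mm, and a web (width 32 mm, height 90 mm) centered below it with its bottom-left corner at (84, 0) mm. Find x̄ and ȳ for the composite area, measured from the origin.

x̄ = 100.00 mm, ȳ = 78.85 mm

web: A = 32 × 90 = 2880.00, centroid at (100.00, 45.00).
flange: A = 200 × 22 = 4400.00, centroid at (100.00, 101.00).
ΣA = 7280.00 mm²
ΣAx̄ = (2880.00)(100.00) + (4400.00)(100.00) = 728000.00 mm³
ΣAȳ = (2880.00)(45.00) + (4400.00)(101.00) = 574000.00 mm³
x̄ = 728000.00 / 7280.00 = 100.00 mm
ȳ = 574000.00 / 7280.00 = 78.85 mm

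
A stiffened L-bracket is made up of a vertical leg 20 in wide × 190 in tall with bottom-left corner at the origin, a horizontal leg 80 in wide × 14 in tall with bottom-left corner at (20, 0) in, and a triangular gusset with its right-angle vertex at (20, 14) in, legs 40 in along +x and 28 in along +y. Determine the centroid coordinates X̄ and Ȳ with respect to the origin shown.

X̄ = 22.60 in, Ȳ = 69.69 in

Part | A | x̄ᵢ | ȳᵢ | A·x̄ᵢ | A·ȳᵢ
vertical leg | 3800.00 | 10.00 | 95.00 | 38000.00 | 361000.00
horizontal leg | 1120.00 | 60.00 | 7.00 | 67200.00 | 7840.00
gusset | 560.00 | 33.33 | 23.33 | 18666.67 | 13066.67
Σ | 5480.00 |  |  | 123866.67 | 381906.67
X̄ = 123866.67 / 5480.00 = 22.60 in
Ȳ = 381906.67 / 5480.00 = 69.69 in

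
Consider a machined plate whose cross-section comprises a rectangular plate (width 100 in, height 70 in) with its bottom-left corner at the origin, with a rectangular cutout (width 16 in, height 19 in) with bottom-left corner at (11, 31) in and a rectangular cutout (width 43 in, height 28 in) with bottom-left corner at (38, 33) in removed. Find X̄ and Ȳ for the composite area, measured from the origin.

X̄ = 49.63 in, Ȳ = 32.06 in

plate: A = 100 × 70 = 7000.00, centroid at (50.00, 35.00).
hole 1: A = −(16 × 19) = -304.00, centroid at (19.00, 40.50).
hole 2: A = −(43 × 28) = -1204.00, centroid at (59.50, 47.00).
ΣA = 5492.00 in², ΣAX̄ = 272586.00 in³, ΣAȲ = 176100.00 in³.
X̄ = 272586.00/5492.00 = 49.63 in; Ȳ = 176100.00/5492.00 = 32.06 in.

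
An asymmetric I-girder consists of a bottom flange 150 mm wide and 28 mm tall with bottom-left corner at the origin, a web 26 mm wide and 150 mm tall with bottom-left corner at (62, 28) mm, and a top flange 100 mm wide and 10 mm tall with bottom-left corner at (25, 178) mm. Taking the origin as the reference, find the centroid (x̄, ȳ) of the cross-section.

x̄ = 75.00 mm, ȳ = 70.71 mm

bottom flange: A = 150 × 28 = 4200.00, centroid at (75.00, 14.00).
web: A = 26 × 150 = 3900.00, centroid at (75.00, 103.00).
top flange: A = 100 × 10 = 1000.00, centroid at (75.00, 183.00).
ΣA = 9100.00 mm², ΣAx̄ = 682500.00 mm³, ΣAȳ = 643500.00 mm³.
x̄ = 682500.00/9100.00 = 75.00 mm; ȳ = 643500.00/9100.00 = 70.71 mm.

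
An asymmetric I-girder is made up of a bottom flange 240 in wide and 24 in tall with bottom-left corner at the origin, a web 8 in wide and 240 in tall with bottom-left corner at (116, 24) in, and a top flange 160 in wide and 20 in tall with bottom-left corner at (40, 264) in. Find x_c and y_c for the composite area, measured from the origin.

bottom flange: A = 240 × 24 = 5760.00, centroid at (120.00, 12.00).
web: A = 8 × 240 = 1920.00, centroid at (120.00, 144.00).
top flange: A = 160 × 20 = 3200.00, centroid at (120.00, 274.00).
ΣA = 10880.00 in², ΣAx_c = 1305600.00 in³, ΣAy_c = 1222400.00 in³.
x_c = 1305600.00/10880.00 = 120.00 in; y_c = 1222400.00/10880.00 = 112.35 in.

x_c = 120.00 in, y_c = 112.35 in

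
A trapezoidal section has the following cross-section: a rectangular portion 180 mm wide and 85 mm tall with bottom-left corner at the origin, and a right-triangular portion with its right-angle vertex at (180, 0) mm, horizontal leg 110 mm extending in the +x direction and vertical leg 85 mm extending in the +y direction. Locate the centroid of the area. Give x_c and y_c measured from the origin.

x_c = 119.65 mm, y_c = 39.18 mm

Part | A | x̄ᵢ | ȳᵢ | A·x̄ᵢ | A·ȳᵢ
rectangular portion | 15300.00 | 90.00 | 42.50 | 1377000.00 | 650250.00
triangular portion | 4675.00 | 216.67 | 28.33 | 1012916.67 | 132458.33
Σ | 19975.00 |  |  | 2389916.67 | 782708.33
x_c = 2389916.67 / 19975.00 = 119.65 mm
y_c = 782708.33 / 19975.00 = 39.18 mm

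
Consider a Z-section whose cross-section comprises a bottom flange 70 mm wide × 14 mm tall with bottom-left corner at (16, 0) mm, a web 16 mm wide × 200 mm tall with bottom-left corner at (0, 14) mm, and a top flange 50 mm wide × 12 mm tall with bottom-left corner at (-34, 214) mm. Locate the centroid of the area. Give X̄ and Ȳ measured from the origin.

bottom flange: A = 70 × 14 = 980.00, centroid at (51.00, 7.00).
web: A = 16 × 200 = 3200.00, centroid at (8.00, 114.00).
top flange: A = 50 × 12 = 600.00, centroid at (-9.00, 220.00).
ΣA = 4780.00 mm²
ΣAX̄ = (980.00)(51.00) + (3200.00)(8.00) + (600.00)(-9.00) = 70180.00 mm³
ΣAȲ = (980.00)(7.00) + (3200.00)(114.00) + (600.00)(220.00) = 503660.00 mm³
X̄ = 70180.00 / 4780.00 = 14.68 mm
Ȳ = 503660.00 / 4780.00 = 105.37 mm

X̄ = 14.68 mm, Ȳ = 105.37 mm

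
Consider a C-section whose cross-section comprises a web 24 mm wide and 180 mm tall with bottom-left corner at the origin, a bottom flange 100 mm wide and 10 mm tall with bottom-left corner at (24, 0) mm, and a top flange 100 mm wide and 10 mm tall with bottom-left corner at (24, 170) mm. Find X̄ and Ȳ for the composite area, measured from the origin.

X̄ = 31.62 mm, Ȳ = 90.00 mm

web: A = 24 × 180 = 4320.00, centroid at (12.00, 90.00).
bottom flange: A = 100 × 10 = 1000.00, centroid at (74.00, 5.00).
top flange: A = 100 × 10 = 1000.00, centroid at (74.00, 175.00).
ΣA = 6320.00 mm²
ΣAX̄ = (4320.00)(12.00) + (1000.00)(74.00) + (1000.00)(74.00) = 199840.00 mm³
ΣAȲ = (4320.00)(90.00) + (1000.00)(5.00) + (1000.00)(175.00) = 568800.00 mm³
X̄ = 199840.00 / 6320.00 = 31.62 mm
Ȳ = 568800.00 / 6320.00 = 90.00 mm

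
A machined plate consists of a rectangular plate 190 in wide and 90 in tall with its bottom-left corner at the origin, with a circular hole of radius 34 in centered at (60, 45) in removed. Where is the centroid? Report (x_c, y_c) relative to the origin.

x_c = 104.44 in, y_c = 45.00 in

Part | A | x̄ᵢ | ȳᵢ | A·x̄ᵢ | A·ȳᵢ
plate | 17100.00 | 95.00 | 45.00 | 1624500.00 | 769500.00
hole | -3631.68 | 60.00 | 45.00 | -217900.87 | -163425.65
Σ | 13468.32 |  |  | 1406599.13 | 606074.35
x_c = 1406599.13 / 13468.32 = 104.44 in
y_c = 606074.35 / 13468.32 = 45.00 in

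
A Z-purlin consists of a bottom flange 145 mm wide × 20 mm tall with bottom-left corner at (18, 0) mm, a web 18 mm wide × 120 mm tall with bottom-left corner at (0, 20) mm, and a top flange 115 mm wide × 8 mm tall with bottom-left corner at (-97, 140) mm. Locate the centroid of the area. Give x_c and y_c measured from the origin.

Part | A | x̄ᵢ | ȳᵢ | A·x̄ᵢ | A·ȳᵢ
bottom flange | 2900.00 | 90.50 | 10.00 | 262450.00 | 29000.00
web | 2160.00 | 9.00 | 80.00 | 19440.00 | 172800.00
top flange | 920.00 | -39.50 | 144.00 | -36340.00 | 132480.00
Σ | 5980.00 |  |  | 245550.00 | 334280.00
x_c = 245550.00 / 5980.00 = 41.06 mm
y_c = 334280.00 / 5980.00 = 55.90 mm

x_c = 41.06 mm, y_c = 55.90 mm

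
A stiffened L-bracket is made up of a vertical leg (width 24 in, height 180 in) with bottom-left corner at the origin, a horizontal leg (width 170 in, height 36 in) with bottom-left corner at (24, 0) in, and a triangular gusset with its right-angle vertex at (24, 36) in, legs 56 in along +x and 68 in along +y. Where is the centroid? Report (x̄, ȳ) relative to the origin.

vertical leg: A = 24 × 180 = 4320.00, centroid at (12.00, 90.00).
horizontal leg: A = 170 × 36 = 6120.00, centroid at (109.00, 18.00).
gusset: A = ½·56·68 = 1904.00, centroid at (42.67, 58.67).
ΣA = 12344.00 in², ΣAx̄ = 800157.33 in³, ΣAȳ = 610661.33 in³.
x̄ = 800157.33/12344.00 = 64.82 in; ȳ = 610661.33/12344.00 = 49.47 in.

x̄ = 64.82 in, ȳ = 49.47 in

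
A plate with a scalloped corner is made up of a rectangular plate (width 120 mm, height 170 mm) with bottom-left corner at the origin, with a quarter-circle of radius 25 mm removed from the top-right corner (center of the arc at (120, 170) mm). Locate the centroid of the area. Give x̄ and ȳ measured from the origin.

x̄ = 58.78 mm, ȳ = 83.17 mm

plate: A = 120 × 170 = 20400.00, centroid at (60.00, 85.00).
removed quarter-circle: A = −¼π·25² = -490.87, centroid at (109.39, 159.39).
ΣA = 19909.13 mm²
ΣAx̄ = (20400.00)(60.00) + (-490.87)(109.39) = 1170303.47 mm³
ΣAȳ = (20400.00)(85.00) + (-490.87)(159.39) = 1655759.78 mm³
x̄ = 1170303.47 / 19909.13 = 58.78 mm
ȳ = 1655759.78 / 19909.13 = 83.17 mm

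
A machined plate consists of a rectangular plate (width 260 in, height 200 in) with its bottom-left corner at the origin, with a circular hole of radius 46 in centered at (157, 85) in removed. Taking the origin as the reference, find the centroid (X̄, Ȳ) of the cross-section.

Part | A | x̄ᵢ | ȳᵢ | A·x̄ᵢ | A·ȳᵢ
plate | 52000.00 | 130.00 | 100.00 | 6760000.00 | 5200000.00
hole | -6647.61 | 157.00 | 85.00 | -1043674.78 | -565046.85
Σ | 45352.39 |  |  | 5716325.22 | 4634953.15
X̄ = 5716325.22 / 45352.39 = 126.04 in
Ȳ = 4634953.15 / 45352.39 = 102.20 in

X̄ = 126.04 in, Ȳ = 102.20 in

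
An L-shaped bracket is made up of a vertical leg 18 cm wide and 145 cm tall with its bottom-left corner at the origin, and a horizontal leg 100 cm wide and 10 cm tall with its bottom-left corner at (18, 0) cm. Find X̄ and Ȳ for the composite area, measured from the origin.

Part | A | x̄ᵢ | ȳᵢ | A·x̄ᵢ | A·ȳᵢ
vertical leg | 2610.00 | 9.00 | 72.50 | 23490.00 | 189225.00
horizontal leg | 1000.00 | 68.00 | 5.00 | 68000.00 | 5000.00
Σ | 3610.00 |  |  | 91490.00 | 194225.00
X̄ = 91490.00 / 3610.00 = 25.34 cm
Ȳ = 194225.00 / 3610.00 = 53.80 cm

X̄ = 25.34 cm, Ȳ = 53.80 cm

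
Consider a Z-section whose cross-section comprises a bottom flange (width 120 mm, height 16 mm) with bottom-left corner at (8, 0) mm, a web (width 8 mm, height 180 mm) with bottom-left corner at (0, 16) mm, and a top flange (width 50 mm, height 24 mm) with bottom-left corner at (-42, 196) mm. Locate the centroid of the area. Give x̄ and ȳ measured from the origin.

x̄ = 25.42 mm, ȳ = 91.58 mm

Part | A | x̄ᵢ | ȳᵢ | A·x̄ᵢ | A·ȳᵢ
bottom flange | 1920.00 | 68.00 | 8.00 | 130560.00 | 15360.00
web | 1440.00 | 4.00 | 106.00 | 5760.00 | 152640.00
top flange | 1200.00 | -17.00 | 208.00 | -20400.00 | 249600.00
Σ | 4560.00 |  |  | 115920.00 | 417600.00
x̄ = 115920.00 / 4560.00 = 25.42 mm
ȳ = 417600.00 / 4560.00 = 91.58 mm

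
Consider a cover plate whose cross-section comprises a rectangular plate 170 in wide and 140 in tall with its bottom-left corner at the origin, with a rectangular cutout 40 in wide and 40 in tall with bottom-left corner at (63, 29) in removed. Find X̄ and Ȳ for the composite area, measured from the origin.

plate: A = 170 × 140 = 23800.00, centroid at (85.00, 70.00).
hole: A = −(40 × 40) = -1600.00, centroid at (83.00, 49.00).
ΣA = 22200.00 in²
ΣAX̄ = (23800.00)(85.00) + (-1600.00)(83.00) = 1890200.00 in³
ΣAȲ = (23800.00)(70.00) + (-1600.00)(49.00) = 1587600.00 in³
X̄ = 1890200.00 / 22200.00 = 85.14 in
Ȳ = 1587600.00 / 22200.00 = 71.51 in

X̄ = 85.14 in, Ȳ = 71.51 in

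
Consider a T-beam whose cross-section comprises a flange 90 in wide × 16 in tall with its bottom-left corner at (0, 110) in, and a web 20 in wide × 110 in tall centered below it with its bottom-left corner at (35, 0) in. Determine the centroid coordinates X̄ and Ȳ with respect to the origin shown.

X̄ = 45.00 in, Ȳ = 79.92 in

web: A = 20 × 110 = 2200.00, centroid at (45.00, 55.00).
flange: A = 90 × 16 = 1440.00, centroid at (45.00, 118.00).
ΣA = 3640.00 in²
ΣAX̄ = (2200.00)(45.00) + (1440.00)(45.00) = 163800.00 in³
ΣAȲ = (2200.00)(55.00) + (1440.00)(118.00) = 290920.00 in³
X̄ = 163800.00 / 3640.00 = 45.00 in
Ȳ = 290920.00 / 3640.00 = 79.92 in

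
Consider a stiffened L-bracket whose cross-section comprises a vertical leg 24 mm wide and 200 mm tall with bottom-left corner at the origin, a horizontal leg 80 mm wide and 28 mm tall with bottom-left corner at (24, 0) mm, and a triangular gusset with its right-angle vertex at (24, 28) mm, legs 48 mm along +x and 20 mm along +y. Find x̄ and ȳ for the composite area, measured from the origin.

x̄ = 29.28 mm, ȳ = 70.21 mm

Part | A | x̄ᵢ | ȳᵢ | A·x̄ᵢ | A·ȳᵢ
vertical leg | 4800.00 | 12.00 | 100.00 | 57600.00 | 480000.00
horizontal leg | 2240.00 | 64.00 | 14.00 | 143360.00 | 31360.00
gusset | 480.00 | 40.00 | 34.67 | 19200.00 | 16640.00
Σ | 7520.00 |  |  | 220160.00 | 528000.00
x̄ = 220160.00 / 7520.00 = 29.28 mm
ȳ = 528000.00 / 7520.00 = 70.21 mm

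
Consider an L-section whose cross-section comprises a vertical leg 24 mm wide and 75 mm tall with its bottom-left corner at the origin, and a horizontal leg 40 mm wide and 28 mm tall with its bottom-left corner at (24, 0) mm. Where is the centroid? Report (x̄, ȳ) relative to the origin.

x̄ = 24.27 mm, ȳ = 28.49 mm

vertical leg: A = 24 × 75 = 1800.00, centroid at (12.00, 37.50).
horizontal leg: A = 40 × 28 = 1120.00, centroid at (44.00, 14.00).
ΣA = 2920.00 mm², ΣAx̄ = 70880.00 mm³, ΣAȳ = 83180.00 mm³.
x̄ = 70880.00/2920.00 = 24.27 mm; ȳ = 83180.00/2920.00 = 28.49 mm.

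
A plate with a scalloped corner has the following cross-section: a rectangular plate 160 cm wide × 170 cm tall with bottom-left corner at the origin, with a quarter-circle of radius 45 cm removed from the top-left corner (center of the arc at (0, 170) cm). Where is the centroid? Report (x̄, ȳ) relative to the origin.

x̄ = 83.78 cm, ȳ = 80.91 cm

Part | A | x̄ᵢ | ȳᵢ | A·x̄ᵢ | A·ȳᵢ
plate | 27200.00 | 80.00 | 85.00 | 2176000.00 | 2312000.00
removed quarter-circle | -1590.43 | 19.10 | 150.90 | -30375.00 | -239998.32
Σ | 25609.57 |  |  | 2145625.00 | 2072001.68
x̄ = 2145625.00 / 25609.57 = 83.78 cm
ȳ = 2072001.68 / 25609.57 = 80.91 cm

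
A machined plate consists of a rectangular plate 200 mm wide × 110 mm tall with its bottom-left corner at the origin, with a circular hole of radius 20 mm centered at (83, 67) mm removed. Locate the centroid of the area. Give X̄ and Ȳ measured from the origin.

plate: A = 200 × 110 = 22000.00, centroid at (100.00, 55.00).
hole: A = −π·20² = -1256.64, centroid at (83.00, 67.00).
ΣA = 20743.36 mm², ΣAX̄ = 2095699.12 mm³, ΣAȲ = 1125805.32 mm³.
X̄ = 2095699.12/20743.36 = 101.03 mm; Ȳ = 1125805.32/20743.36 = 54.27 mm.

X̄ = 101.03 mm, Ȳ = 54.27 mm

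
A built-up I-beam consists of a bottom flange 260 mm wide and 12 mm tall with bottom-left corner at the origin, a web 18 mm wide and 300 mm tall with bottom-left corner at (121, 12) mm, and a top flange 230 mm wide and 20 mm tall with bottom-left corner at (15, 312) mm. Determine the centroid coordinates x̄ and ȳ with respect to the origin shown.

x̄ = 130.00 mm, ȳ = 181.00 mm

Part | A | x̄ᵢ | ȳᵢ | A·x̄ᵢ | A·ȳᵢ
bottom flange | 3120.00 | 130.00 | 6.00 | 405600.00 | 18720.00
web | 5400.00 | 130.00 | 162.00 | 702000.00 | 874800.00
top flange | 4600.00 | 130.00 | 322.00 | 598000.00 | 1481200.00
Σ | 13120.00 |  |  | 1705600.00 | 2374720.00
x̄ = 1705600.00 / 13120.00 = 130.00 mm
ȳ = 2374720.00 / 13120.00 = 181.00 mm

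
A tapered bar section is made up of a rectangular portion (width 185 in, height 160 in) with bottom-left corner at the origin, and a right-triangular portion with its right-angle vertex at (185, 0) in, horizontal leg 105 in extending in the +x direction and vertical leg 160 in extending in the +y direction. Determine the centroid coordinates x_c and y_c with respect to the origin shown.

x_c = 120.68 in, y_c = 74.11 in

rectangular portion: A = 185 × 160 = 29600.00, centroid at (92.50, 80.00).
triangular portion: A = ½·105·160 = 8400.00, centroid at (220.00, 53.33).
ΣA = 38000.00 in², ΣAx_c = 4586000.00 in³, ΣAy_c = 2816000.00 in³.
x_c = 4586000.00/38000.00 = 120.68 in; y_c = 2816000.00/38000.00 = 74.11 in.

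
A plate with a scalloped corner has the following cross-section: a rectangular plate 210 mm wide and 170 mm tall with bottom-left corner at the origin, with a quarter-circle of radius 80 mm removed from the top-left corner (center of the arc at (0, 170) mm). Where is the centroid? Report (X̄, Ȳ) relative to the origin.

X̄ = 116.64 mm, Ȳ = 76.63 mm

plate: A = 210 × 170 = 35700.00, centroid at (105.00, 85.00).
removed quarter-circle: A = −¼π·80² = -5026.55, centroid at (33.95, 136.05).
ΣA = 30673.45 mm²
ΣAX̄ = (35700.00)(105.00) + (-5026.55)(33.95) = 3577833.33 mm³
ΣAȲ = (35700.00)(85.00) + (-5026.55)(136.05) = 2350653.46 mm³
X̄ = 3577833.33 / 30673.45 = 116.64 mm
Ȳ = 2350653.46 / 30673.45 = 76.63 mm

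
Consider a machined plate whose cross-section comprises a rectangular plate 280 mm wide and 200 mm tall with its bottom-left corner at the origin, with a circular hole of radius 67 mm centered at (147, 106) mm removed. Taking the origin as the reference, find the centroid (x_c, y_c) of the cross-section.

x_c = 137.64 mm, y_c = 97.98 mm

plate: A = 280 × 200 = 56000.00, centroid at (140.00, 100.00).
hole: A = −π·67² = -14102.61, centroid at (147.00, 106.00).
ΣA = 41897.39 mm², ΣAx_c = 5766916.41 mm³, ΣAy_c = 4105123.40 mm³.
x_c = 5766916.41/41897.39 = 137.64 mm; y_c = 4105123.40/41897.39 = 97.98 mm.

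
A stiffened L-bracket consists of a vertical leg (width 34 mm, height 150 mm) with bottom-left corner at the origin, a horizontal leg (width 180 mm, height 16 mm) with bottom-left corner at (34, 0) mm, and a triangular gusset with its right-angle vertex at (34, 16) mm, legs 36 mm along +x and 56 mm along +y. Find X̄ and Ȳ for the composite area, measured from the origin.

X̄ = 54.54 mm, Ȳ = 49.01 mm

vertical leg: A = 34 × 150 = 5100.00, centroid at (17.00, 75.00).
horizontal leg: A = 180 × 16 = 2880.00, centroid at (124.00, 8.00).
gusset: A = ½·36·56 = 1008.00, centroid at (46.00, 34.67).
ΣA = 8988.00 mm², ΣAX̄ = 490188.00 mm³, ΣAȲ = 440484.00 mm³.
X̄ = 490188.00/8988.00 = 54.54 mm; Ȳ = 440484.00/8988.00 = 49.01 mm.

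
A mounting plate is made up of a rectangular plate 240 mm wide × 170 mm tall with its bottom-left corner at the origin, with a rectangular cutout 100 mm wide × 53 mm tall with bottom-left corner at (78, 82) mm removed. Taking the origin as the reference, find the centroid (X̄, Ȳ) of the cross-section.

plate: A = 240 × 170 = 40800.00, centroid at (120.00, 85.00).
hole: A = −(100 × 53) = -5300.00, centroid at (128.00, 108.50).
ΣA = 35500.00 mm²
ΣAX̄ = (40800.00)(120.00) + (-5300.00)(128.00) = 4217600.00 mm³
ΣAȲ = (40800.00)(85.00) + (-5300.00)(108.50) = 2892950.00 mm³
X̄ = 4217600.00 / 35500.00 = 118.81 mm
Ȳ = 2892950.00 / 35500.00 = 81.49 mm

X̄ = 118.81 mm, Ȳ = 81.49 mm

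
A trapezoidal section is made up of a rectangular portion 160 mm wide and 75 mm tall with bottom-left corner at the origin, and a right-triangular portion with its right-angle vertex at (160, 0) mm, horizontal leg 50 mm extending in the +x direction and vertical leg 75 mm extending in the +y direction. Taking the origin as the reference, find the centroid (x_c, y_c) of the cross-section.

x_c = 93.06 mm, y_c = 35.81 mm

rectangular portion: A = 160 × 75 = 12000.00, centroid at (80.00, 37.50).
triangular portion: A = ½·50·75 = 1875.00, centroid at (176.67, 25.00).
ΣA = 13875.00 mm²
ΣAx_c = (12000.00)(80.00) + (1875.00)(176.67) = 1291250.00 mm³
ΣAy_c = (12000.00)(37.50) + (1875.00)(25.00) = 496875.00 mm³
x_c = 1291250.00 / 13875.00 = 93.06 mm
y_c = 496875.00 / 13875.00 = 35.81 mm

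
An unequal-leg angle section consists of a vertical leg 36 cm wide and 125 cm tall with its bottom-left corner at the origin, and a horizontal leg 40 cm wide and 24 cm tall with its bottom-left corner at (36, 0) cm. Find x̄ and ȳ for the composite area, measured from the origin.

vertical leg: A = 36 × 125 = 4500.00, centroid at (18.00, 62.50).
horizontal leg: A = 40 × 24 = 960.00, centroid at (56.00, 12.00).
ΣA = 5460.00 cm², ΣAx̄ = 134760.00 cm³, ΣAȳ = 292770.00 cm³.
x̄ = 134760.00/5460.00 = 24.68 cm; ȳ = 292770.00/5460.00 = 53.62 cm.

x̄ = 24.68 cm, ȳ = 53.62 cm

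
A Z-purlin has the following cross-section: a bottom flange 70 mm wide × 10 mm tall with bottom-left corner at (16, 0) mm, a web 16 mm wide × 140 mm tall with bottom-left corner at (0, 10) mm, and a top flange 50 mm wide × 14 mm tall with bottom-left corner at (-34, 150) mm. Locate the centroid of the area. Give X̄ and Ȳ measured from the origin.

bottom flange: A = 70 × 10 = 700.00, centroid at (51.00, 5.00).
web: A = 16 × 140 = 2240.00, centroid at (8.00, 80.00).
top flange: A = 50 × 14 = 700.00, centroid at (-9.00, 157.00).
ΣA = 3640.00 mm²
ΣAX̄ = (700.00)(51.00) + (2240.00)(8.00) + (700.00)(-9.00) = 47320.00 mm³
ΣAȲ = (700.00)(5.00) + (2240.00)(80.00) + (700.00)(157.00) = 292600.00 mm³
X̄ = 47320.00 / 3640.00 = 13.00 mm
Ȳ = 292600.00 / 3640.00 = 80.38 mm

X̄ = 13.00 mm, Ȳ = 80.38 mm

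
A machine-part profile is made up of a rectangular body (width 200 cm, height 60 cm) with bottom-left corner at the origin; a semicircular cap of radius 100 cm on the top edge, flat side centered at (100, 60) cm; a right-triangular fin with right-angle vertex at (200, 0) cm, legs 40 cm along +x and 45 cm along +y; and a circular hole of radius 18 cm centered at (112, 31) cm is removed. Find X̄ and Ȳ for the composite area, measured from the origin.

rectangular body: A = 200 × 60 = 12000.00, centroid at (100.00, 30.00).
semicircular top: A = ½π·100² = 15707.96, centroid at (100.00, 102.44).
triangular fin: A = ½·40·45 = 900.00, centroid at (213.33, 15.00).
hole: A = −π·18² = -1017.88, centroid at (112.00, 31.00).
ΣA = 27590.09 cm²
ΣAX̄ = (12000.00)(100.00) + (15707.96)(100.00) + (900.00)(213.33) + (-1017.88)(112.00) = 2848794.21 cm³
ΣAȲ = (12000.00)(30.00) + (15707.96)(102.44) + (900.00)(15.00) + (-1017.88)(31.00) = 1951090.31 cm³
X̄ = 2848794.21 / 27590.09 = 103.25 cm
Ȳ = 1951090.31 / 27590.09 = 70.72 cm

X̄ = 103.25 cm, Ȳ = 70.72 cm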